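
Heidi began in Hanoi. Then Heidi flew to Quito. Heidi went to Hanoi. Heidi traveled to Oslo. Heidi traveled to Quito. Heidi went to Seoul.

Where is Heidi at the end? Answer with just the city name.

Tracking Heidi's location:
Start: Heidi is in Hanoi.
After move 1: Hanoi -> Quito. Heidi is in Quito.
After move 2: Quito -> Hanoi. Heidi is in Hanoi.
After move 3: Hanoi -> Oslo. Heidi is in Oslo.
After move 4: Oslo -> Quito. Heidi is in Quito.
After move 5: Quito -> Seoul. Heidi is in Seoul.

Answer: Seoul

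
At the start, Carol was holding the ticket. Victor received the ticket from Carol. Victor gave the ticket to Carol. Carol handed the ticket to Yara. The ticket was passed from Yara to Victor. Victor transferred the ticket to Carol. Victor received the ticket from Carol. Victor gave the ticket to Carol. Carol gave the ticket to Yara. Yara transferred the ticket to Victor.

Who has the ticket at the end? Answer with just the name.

Tracking the ticket through each event:
Start: Carol has the ticket.
After event 1: Victor has the ticket.
After event 2: Carol has the ticket.
After event 3: Yara has the ticket.
After event 4: Victor has the ticket.
After event 5: Carol has the ticket.
After event 6: Victor has the ticket.
After event 7: Carol has the ticket.
After event 8: Yara has the ticket.
After event 9: Victor has the ticket.

Answer: Victor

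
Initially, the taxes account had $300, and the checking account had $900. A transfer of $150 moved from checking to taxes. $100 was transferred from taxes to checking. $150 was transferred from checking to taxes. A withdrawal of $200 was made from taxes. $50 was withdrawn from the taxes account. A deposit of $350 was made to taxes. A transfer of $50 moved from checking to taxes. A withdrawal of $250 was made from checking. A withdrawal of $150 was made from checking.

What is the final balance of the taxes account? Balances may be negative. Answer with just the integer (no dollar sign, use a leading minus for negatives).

Answer: 650

Derivation:
Tracking account balances step by step:
Start: taxes=300, checking=900
Event 1 (transfer 150 checking -> taxes): checking: 900 - 150 = 750, taxes: 300 + 150 = 450. Balances: taxes=450, checking=750
Event 2 (transfer 100 taxes -> checking): taxes: 450 - 100 = 350, checking: 750 + 100 = 850. Balances: taxes=350, checking=850
Event 3 (transfer 150 checking -> taxes): checking: 850 - 150 = 700, taxes: 350 + 150 = 500. Balances: taxes=500, checking=700
Event 4 (withdraw 200 from taxes): taxes: 500 - 200 = 300. Balances: taxes=300, checking=700
Event 5 (withdraw 50 from taxes): taxes: 300 - 50 = 250. Balances: taxes=250, checking=700
Event 6 (deposit 350 to taxes): taxes: 250 + 350 = 600. Balances: taxes=600, checking=700
Event 7 (transfer 50 checking -> taxes): checking: 700 - 50 = 650, taxes: 600 + 50 = 650. Balances: taxes=650, checking=650
Event 8 (withdraw 250 from checking): checking: 650 - 250 = 400. Balances: taxes=650, checking=400
Event 9 (withdraw 150 from checking): checking: 400 - 150 = 250. Balances: taxes=650, checking=250

Final balance of taxes: 650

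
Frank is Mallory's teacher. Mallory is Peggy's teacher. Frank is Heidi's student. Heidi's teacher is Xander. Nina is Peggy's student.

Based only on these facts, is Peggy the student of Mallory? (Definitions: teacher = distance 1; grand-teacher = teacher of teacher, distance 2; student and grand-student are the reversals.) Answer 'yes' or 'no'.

Answer: yes

Derivation:
Reconstructing the teacher chain from the given facts:
  Xander -> Heidi -> Frank -> Mallory -> Peggy -> Nina
(each arrow means 'teacher of the next')
Positions in the chain (0 = top):
  position of Xander: 0
  position of Heidi: 1
  position of Frank: 2
  position of Mallory: 3
  position of Peggy: 4
  position of Nina: 5

Peggy is at position 4, Mallory is at position 3; signed distance (j - i) = -1.
'student' requires j - i = -1. Actual distance is -1, so the relation HOLDS.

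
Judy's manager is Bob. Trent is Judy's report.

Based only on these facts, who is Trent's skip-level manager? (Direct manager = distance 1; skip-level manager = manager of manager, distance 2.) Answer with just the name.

Answer: Bob

Derivation:
Reconstructing the manager chain from the given facts:
  Bob -> Judy -> Trent
(each arrow means 'manager of the next')
Positions in the chain (0 = top):
  position of Bob: 0
  position of Judy: 1
  position of Trent: 2

Trent is at position 2; the skip-level manager is 2 steps up the chain, i.e. position 0: Bob.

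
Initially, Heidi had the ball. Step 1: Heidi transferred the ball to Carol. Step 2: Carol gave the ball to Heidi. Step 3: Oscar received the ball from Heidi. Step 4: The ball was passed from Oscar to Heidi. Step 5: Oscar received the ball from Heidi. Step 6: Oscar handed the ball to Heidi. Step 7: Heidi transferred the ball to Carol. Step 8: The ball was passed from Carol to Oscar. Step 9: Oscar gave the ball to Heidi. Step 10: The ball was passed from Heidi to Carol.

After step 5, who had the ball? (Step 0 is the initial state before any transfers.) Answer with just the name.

Answer: Oscar

Derivation:
Tracking the ball holder through step 5:
After step 0 (start): Heidi
After step 1: Carol
After step 2: Heidi
After step 3: Oscar
After step 4: Heidi
After step 5: Oscar

At step 5, the holder is Oscar.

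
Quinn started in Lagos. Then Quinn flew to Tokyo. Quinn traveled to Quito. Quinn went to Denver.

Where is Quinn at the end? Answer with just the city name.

Answer: Denver

Derivation:
Tracking Quinn's location:
Start: Quinn is in Lagos.
After move 1: Lagos -> Tokyo. Quinn is in Tokyo.
After move 2: Tokyo -> Quito. Quinn is in Quito.
After move 3: Quito -> Denver. Quinn is in Denver.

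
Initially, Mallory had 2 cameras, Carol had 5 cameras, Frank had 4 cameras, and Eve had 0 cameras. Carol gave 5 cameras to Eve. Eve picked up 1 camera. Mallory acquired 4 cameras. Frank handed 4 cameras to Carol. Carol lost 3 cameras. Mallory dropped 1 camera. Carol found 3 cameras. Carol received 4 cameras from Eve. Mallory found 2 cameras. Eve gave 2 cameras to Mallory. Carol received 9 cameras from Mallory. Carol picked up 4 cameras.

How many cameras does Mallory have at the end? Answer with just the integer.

Answer: 0

Derivation:
Tracking counts step by step:
Start: Mallory=2, Carol=5, Frank=4, Eve=0
Event 1 (Carol -> Eve, 5): Carol: 5 -> 0, Eve: 0 -> 5. State: Mallory=2, Carol=0, Frank=4, Eve=5
Event 2 (Eve +1): Eve: 5 -> 6. State: Mallory=2, Carol=0, Frank=4, Eve=6
Event 3 (Mallory +4): Mallory: 2 -> 6. State: Mallory=6, Carol=0, Frank=4, Eve=6
Event 4 (Frank -> Carol, 4): Frank: 4 -> 0, Carol: 0 -> 4. State: Mallory=6, Carol=4, Frank=0, Eve=6
Event 5 (Carol -3): Carol: 4 -> 1. State: Mallory=6, Carol=1, Frank=0, Eve=6
Event 6 (Mallory -1): Mallory: 6 -> 5. State: Mallory=5, Carol=1, Frank=0, Eve=6
Event 7 (Carol +3): Carol: 1 -> 4. State: Mallory=5, Carol=4, Frank=0, Eve=6
Event 8 (Eve -> Carol, 4): Eve: 6 -> 2, Carol: 4 -> 8. State: Mallory=5, Carol=8, Frank=0, Eve=2
Event 9 (Mallory +2): Mallory: 5 -> 7. State: Mallory=7, Carol=8, Frank=0, Eve=2
Event 10 (Eve -> Mallory, 2): Eve: 2 -> 0, Mallory: 7 -> 9. State: Mallory=9, Carol=8, Frank=0, Eve=0
Event 11 (Mallory -> Carol, 9): Mallory: 9 -> 0, Carol: 8 -> 17. State: Mallory=0, Carol=17, Frank=0, Eve=0
Event 12 (Carol +4): Carol: 17 -> 21. State: Mallory=0, Carol=21, Frank=0, Eve=0

Mallory's final count: 0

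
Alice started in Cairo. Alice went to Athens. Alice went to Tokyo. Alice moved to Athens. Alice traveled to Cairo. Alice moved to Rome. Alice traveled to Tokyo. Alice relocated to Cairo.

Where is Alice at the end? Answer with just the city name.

Tracking Alice's location:
Start: Alice is in Cairo.
After move 1: Cairo -> Athens. Alice is in Athens.
After move 2: Athens -> Tokyo. Alice is in Tokyo.
After move 3: Tokyo -> Athens. Alice is in Athens.
After move 4: Athens -> Cairo. Alice is in Cairo.
After move 5: Cairo -> Rome. Alice is in Rome.
After move 6: Rome -> Tokyo. Alice is in Tokyo.
After move 7: Tokyo -> Cairo. Alice is in Cairo.

Answer: Cairo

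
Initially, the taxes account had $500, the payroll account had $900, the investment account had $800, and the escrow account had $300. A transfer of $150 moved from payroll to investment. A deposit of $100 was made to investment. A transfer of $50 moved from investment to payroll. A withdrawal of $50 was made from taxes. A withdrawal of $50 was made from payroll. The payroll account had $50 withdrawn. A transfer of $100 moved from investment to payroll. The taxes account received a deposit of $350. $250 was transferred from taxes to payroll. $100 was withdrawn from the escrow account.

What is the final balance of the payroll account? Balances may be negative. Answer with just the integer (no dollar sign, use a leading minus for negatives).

Answer: 1050

Derivation:
Tracking account balances step by step:
Start: taxes=500, payroll=900, investment=800, escrow=300
Event 1 (transfer 150 payroll -> investment): payroll: 900 - 150 = 750, investment: 800 + 150 = 950. Balances: taxes=500, payroll=750, investment=950, escrow=300
Event 2 (deposit 100 to investment): investment: 950 + 100 = 1050. Balances: taxes=500, payroll=750, investment=1050, escrow=300
Event 3 (transfer 50 investment -> payroll): investment: 1050 - 50 = 1000, payroll: 750 + 50 = 800. Balances: taxes=500, payroll=800, investment=1000, escrow=300
Event 4 (withdraw 50 from taxes): taxes: 500 - 50 = 450. Balances: taxes=450, payroll=800, investment=1000, escrow=300
Event 5 (withdraw 50 from payroll): payroll: 800 - 50 = 750. Balances: taxes=450, payroll=750, investment=1000, escrow=300
Event 6 (withdraw 50 from payroll): payroll: 750 - 50 = 700. Balances: taxes=450, payroll=700, investment=1000, escrow=300
Event 7 (transfer 100 investment -> payroll): investment: 1000 - 100 = 900, payroll: 700 + 100 = 800. Balances: taxes=450, payroll=800, investment=900, escrow=300
Event 8 (deposit 350 to taxes): taxes: 450 + 350 = 800. Balances: taxes=800, payroll=800, investment=900, escrow=300
Event 9 (transfer 250 taxes -> payroll): taxes: 800 - 250 = 550, payroll: 800 + 250 = 1050. Balances: taxes=550, payroll=1050, investment=900, escrow=300
Event 10 (withdraw 100 from escrow): escrow: 300 - 100 = 200. Balances: taxes=550, payroll=1050, investment=900, escrow=200

Final balance of payroll: 1050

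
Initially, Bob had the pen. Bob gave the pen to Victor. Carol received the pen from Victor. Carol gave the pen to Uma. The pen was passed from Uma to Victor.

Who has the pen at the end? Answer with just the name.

Tracking the pen through each event:
Start: Bob has the pen.
After event 1: Victor has the pen.
After event 2: Carol has the pen.
After event 3: Uma has the pen.
After event 4: Victor has the pen.

Answer: Victor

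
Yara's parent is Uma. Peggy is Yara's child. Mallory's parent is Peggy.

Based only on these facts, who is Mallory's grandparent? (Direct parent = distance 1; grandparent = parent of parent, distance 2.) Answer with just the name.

Reconstructing the parent chain from the given facts:
  Uma -> Yara -> Peggy -> Mallory
(each arrow means 'parent of the next')
Positions in the chain (0 = top):
  position of Uma: 0
  position of Yara: 1
  position of Peggy: 2
  position of Mallory: 3

Mallory is at position 3; the grandparent is 2 steps up the chain, i.e. position 1: Yara.

Answer: Yara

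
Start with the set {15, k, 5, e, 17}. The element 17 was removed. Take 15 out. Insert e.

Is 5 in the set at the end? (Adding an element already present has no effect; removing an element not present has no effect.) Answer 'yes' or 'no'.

Tracking the set through each operation:
Start: {15, 17, 5, e, k}
Event 1 (remove 17): removed. Set: {15, 5, e, k}
Event 2 (remove 15): removed. Set: {5, e, k}
Event 3 (add e): already present, no change. Set: {5, e, k}

Final set: {5, e, k} (size 3)
5 is in the final set.

Answer: yes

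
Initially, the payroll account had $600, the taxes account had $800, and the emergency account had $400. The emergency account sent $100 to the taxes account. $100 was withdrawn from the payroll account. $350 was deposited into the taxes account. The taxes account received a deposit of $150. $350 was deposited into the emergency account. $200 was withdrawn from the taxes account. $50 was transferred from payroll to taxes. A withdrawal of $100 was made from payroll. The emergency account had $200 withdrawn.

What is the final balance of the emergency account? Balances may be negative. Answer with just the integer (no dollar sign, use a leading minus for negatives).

Answer: 450

Derivation:
Tracking account balances step by step:
Start: payroll=600, taxes=800, emergency=400
Event 1 (transfer 100 emergency -> taxes): emergency: 400 - 100 = 300, taxes: 800 + 100 = 900. Balances: payroll=600, taxes=900, emergency=300
Event 2 (withdraw 100 from payroll): payroll: 600 - 100 = 500. Balances: payroll=500, taxes=900, emergency=300
Event 3 (deposit 350 to taxes): taxes: 900 + 350 = 1250. Balances: payroll=500, taxes=1250, emergency=300
Event 4 (deposit 150 to taxes): taxes: 1250 + 150 = 1400. Balances: payroll=500, taxes=1400, emergency=300
Event 5 (deposit 350 to emergency): emergency: 300 + 350 = 650. Balances: payroll=500, taxes=1400, emergency=650
Event 6 (withdraw 200 from taxes): taxes: 1400 - 200 = 1200. Balances: payroll=500, taxes=1200, emergency=650
Event 7 (transfer 50 payroll -> taxes): payroll: 500 - 50 = 450, taxes: 1200 + 50 = 1250. Balances: payroll=450, taxes=1250, emergency=650
Event 8 (withdraw 100 from payroll): payroll: 450 - 100 = 350. Balances: payroll=350, taxes=1250, emergency=650
Event 9 (withdraw 200 from emergency): emergency: 650 - 200 = 450. Balances: payroll=350, taxes=1250, emergency=450

Final balance of emergency: 450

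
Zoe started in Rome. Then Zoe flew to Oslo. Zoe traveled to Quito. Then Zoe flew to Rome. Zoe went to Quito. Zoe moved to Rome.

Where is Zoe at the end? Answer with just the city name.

Tracking Zoe's location:
Start: Zoe is in Rome.
After move 1: Rome -> Oslo. Zoe is in Oslo.
After move 2: Oslo -> Quito. Zoe is in Quito.
After move 3: Quito -> Rome. Zoe is in Rome.
After move 4: Rome -> Quito. Zoe is in Quito.
After move 5: Quito -> Rome. Zoe is in Rome.

Answer: Rome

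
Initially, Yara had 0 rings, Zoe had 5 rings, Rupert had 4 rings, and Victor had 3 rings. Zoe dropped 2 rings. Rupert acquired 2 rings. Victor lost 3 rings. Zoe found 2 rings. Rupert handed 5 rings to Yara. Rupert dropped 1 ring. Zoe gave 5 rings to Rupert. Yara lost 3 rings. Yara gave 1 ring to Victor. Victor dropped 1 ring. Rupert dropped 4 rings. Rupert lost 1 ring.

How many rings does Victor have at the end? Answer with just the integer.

Answer: 0

Derivation:
Tracking counts step by step:
Start: Yara=0, Zoe=5, Rupert=4, Victor=3
Event 1 (Zoe -2): Zoe: 5 -> 3. State: Yara=0, Zoe=3, Rupert=4, Victor=3
Event 2 (Rupert +2): Rupert: 4 -> 6. State: Yara=0, Zoe=3, Rupert=6, Victor=3
Event 3 (Victor -3): Victor: 3 -> 0. State: Yara=0, Zoe=3, Rupert=6, Victor=0
Event 4 (Zoe +2): Zoe: 3 -> 5. State: Yara=0, Zoe=5, Rupert=6, Victor=0
Event 5 (Rupert -> Yara, 5): Rupert: 6 -> 1, Yara: 0 -> 5. State: Yara=5, Zoe=5, Rupert=1, Victor=0
Event 6 (Rupert -1): Rupert: 1 -> 0. State: Yara=5, Zoe=5, Rupert=0, Victor=0
Event 7 (Zoe -> Rupert, 5): Zoe: 5 -> 0, Rupert: 0 -> 5. State: Yara=5, Zoe=0, Rupert=5, Victor=0
Event 8 (Yara -3): Yara: 5 -> 2. State: Yara=2, Zoe=0, Rupert=5, Victor=0
Event 9 (Yara -> Victor, 1): Yara: 2 -> 1, Victor: 0 -> 1. State: Yara=1, Zoe=0, Rupert=5, Victor=1
Event 10 (Victor -1): Victor: 1 -> 0. State: Yara=1, Zoe=0, Rupert=5, Victor=0
Event 11 (Rupert -4): Rupert: 5 -> 1. State: Yara=1, Zoe=0, Rupert=1, Victor=0
Event 12 (Rupert -1): Rupert: 1 -> 0. State: Yara=1, Zoe=0, Rupert=0, Victor=0

Victor's final count: 0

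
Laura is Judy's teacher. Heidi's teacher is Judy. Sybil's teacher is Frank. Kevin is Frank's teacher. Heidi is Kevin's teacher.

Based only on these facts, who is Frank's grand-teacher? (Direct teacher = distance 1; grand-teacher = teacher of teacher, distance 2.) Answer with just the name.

Answer: Heidi

Derivation:
Reconstructing the teacher chain from the given facts:
  Laura -> Judy -> Heidi -> Kevin -> Frank -> Sybil
(each arrow means 'teacher of the next')
Positions in the chain (0 = top):
  position of Laura: 0
  position of Judy: 1
  position of Heidi: 2
  position of Kevin: 3
  position of Frank: 4
  position of Sybil: 5

Frank is at position 4; the grand-teacher is 2 steps up the chain, i.e. position 2: Heidi.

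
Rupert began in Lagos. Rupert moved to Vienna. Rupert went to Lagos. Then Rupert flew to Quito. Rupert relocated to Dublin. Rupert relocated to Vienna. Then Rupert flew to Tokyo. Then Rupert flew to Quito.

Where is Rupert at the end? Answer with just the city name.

Answer: Quito

Derivation:
Tracking Rupert's location:
Start: Rupert is in Lagos.
After move 1: Lagos -> Vienna. Rupert is in Vienna.
After move 2: Vienna -> Lagos. Rupert is in Lagos.
After move 3: Lagos -> Quito. Rupert is in Quito.
After move 4: Quito -> Dublin. Rupert is in Dublin.
After move 5: Dublin -> Vienna. Rupert is in Vienna.
After move 6: Vienna -> Tokyo. Rupert is in Tokyo.
After move 7: Tokyo -> Quito. Rupert is in Quito.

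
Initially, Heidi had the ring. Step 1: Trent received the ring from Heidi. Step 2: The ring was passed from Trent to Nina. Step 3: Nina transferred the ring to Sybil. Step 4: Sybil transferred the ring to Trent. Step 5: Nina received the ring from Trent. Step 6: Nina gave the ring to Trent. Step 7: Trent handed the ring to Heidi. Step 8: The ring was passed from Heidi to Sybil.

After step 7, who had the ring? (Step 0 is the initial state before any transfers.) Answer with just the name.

Tracking the ring holder through step 7:
After step 0 (start): Heidi
After step 1: Trent
After step 2: Nina
After step 3: Sybil
After step 4: Trent
After step 5: Nina
After step 6: Trent
After step 7: Heidi

At step 7, the holder is Heidi.

Answer: Heidi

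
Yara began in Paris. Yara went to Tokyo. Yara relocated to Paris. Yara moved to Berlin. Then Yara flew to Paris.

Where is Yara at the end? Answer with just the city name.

Answer: Paris

Derivation:
Tracking Yara's location:
Start: Yara is in Paris.
After move 1: Paris -> Tokyo. Yara is in Tokyo.
After move 2: Tokyo -> Paris. Yara is in Paris.
After move 3: Paris -> Berlin. Yara is in Berlin.
After move 4: Berlin -> Paris. Yara is in Paris.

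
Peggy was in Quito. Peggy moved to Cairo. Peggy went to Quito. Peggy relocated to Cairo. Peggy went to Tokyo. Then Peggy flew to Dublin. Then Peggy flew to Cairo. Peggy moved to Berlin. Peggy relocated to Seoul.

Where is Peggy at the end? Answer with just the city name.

Tracking Peggy's location:
Start: Peggy is in Quito.
After move 1: Quito -> Cairo. Peggy is in Cairo.
After move 2: Cairo -> Quito. Peggy is in Quito.
After move 3: Quito -> Cairo. Peggy is in Cairo.
After move 4: Cairo -> Tokyo. Peggy is in Tokyo.
After move 5: Tokyo -> Dublin. Peggy is in Dublin.
After move 6: Dublin -> Cairo. Peggy is in Cairo.
After move 7: Cairo -> Berlin. Peggy is in Berlin.
After move 8: Berlin -> Seoul. Peggy is in Seoul.

Answer: Seoul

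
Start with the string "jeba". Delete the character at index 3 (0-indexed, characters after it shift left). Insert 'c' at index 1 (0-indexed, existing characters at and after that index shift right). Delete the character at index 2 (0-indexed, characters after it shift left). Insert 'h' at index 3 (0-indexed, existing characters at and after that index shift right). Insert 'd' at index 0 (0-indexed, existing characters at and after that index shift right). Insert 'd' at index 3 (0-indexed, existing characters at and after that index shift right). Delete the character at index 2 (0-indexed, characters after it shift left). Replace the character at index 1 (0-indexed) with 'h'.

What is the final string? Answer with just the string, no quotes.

Applying each edit step by step:
Start: "jeba"
Op 1 (delete idx 3 = 'a'): "jeba" -> "jeb"
Op 2 (insert 'c' at idx 1): "jeb" -> "jceb"
Op 3 (delete idx 2 = 'e'): "jceb" -> "jcb"
Op 4 (insert 'h' at idx 3): "jcb" -> "jcbh"
Op 5 (insert 'd' at idx 0): "jcbh" -> "djcbh"
Op 6 (insert 'd' at idx 3): "djcbh" -> "djcdbh"
Op 7 (delete idx 2 = 'c'): "djcdbh" -> "djdbh"
Op 8 (replace idx 1: 'j' -> 'h'): "djdbh" -> "dhdbh"

Answer: dhdbh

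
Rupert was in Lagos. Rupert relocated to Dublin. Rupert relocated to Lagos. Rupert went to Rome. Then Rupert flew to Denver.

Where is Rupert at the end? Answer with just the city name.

Answer: Denver

Derivation:
Tracking Rupert's location:
Start: Rupert is in Lagos.
After move 1: Lagos -> Dublin. Rupert is in Dublin.
After move 2: Dublin -> Lagos. Rupert is in Lagos.
After move 3: Lagos -> Rome. Rupert is in Rome.
After move 4: Rome -> Denver. Rupert is in Denver.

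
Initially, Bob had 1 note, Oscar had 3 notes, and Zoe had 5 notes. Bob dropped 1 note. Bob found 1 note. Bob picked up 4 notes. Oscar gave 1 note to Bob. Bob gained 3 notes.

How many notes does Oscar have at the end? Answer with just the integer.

Tracking counts step by step:
Start: Bob=1, Oscar=3, Zoe=5
Event 1 (Bob -1): Bob: 1 -> 0. State: Bob=0, Oscar=3, Zoe=5
Event 2 (Bob +1): Bob: 0 -> 1. State: Bob=1, Oscar=3, Zoe=5
Event 3 (Bob +4): Bob: 1 -> 5. State: Bob=5, Oscar=3, Zoe=5
Event 4 (Oscar -> Bob, 1): Oscar: 3 -> 2, Bob: 5 -> 6. State: Bob=6, Oscar=2, Zoe=5
Event 5 (Bob +3): Bob: 6 -> 9. State: Bob=9, Oscar=2, Zoe=5

Oscar's final count: 2

Answer: 2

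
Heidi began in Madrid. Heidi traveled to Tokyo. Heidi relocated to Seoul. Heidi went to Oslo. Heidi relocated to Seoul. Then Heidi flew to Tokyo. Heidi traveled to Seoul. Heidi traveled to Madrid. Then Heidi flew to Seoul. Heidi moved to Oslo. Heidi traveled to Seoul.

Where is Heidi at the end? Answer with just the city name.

Answer: Seoul

Derivation:
Tracking Heidi's location:
Start: Heidi is in Madrid.
After move 1: Madrid -> Tokyo. Heidi is in Tokyo.
After move 2: Tokyo -> Seoul. Heidi is in Seoul.
After move 3: Seoul -> Oslo. Heidi is in Oslo.
After move 4: Oslo -> Seoul. Heidi is in Seoul.
After move 5: Seoul -> Tokyo. Heidi is in Tokyo.
After move 6: Tokyo -> Seoul. Heidi is in Seoul.
After move 7: Seoul -> Madrid. Heidi is in Madrid.
After move 8: Madrid -> Seoul. Heidi is in Seoul.
After move 9: Seoul -> Oslo. Heidi is in Oslo.
After move 10: Oslo -> Seoul. Heidi is in Seoul.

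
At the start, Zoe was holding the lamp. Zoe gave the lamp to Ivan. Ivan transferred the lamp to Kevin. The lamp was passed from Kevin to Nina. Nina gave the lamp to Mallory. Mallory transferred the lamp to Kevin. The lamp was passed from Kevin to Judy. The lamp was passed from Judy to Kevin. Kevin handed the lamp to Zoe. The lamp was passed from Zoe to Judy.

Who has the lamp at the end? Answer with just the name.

Answer: Judy

Derivation:
Tracking the lamp through each event:
Start: Zoe has the lamp.
After event 1: Ivan has the lamp.
After event 2: Kevin has the lamp.
After event 3: Nina has the lamp.
After event 4: Mallory has the lamp.
After event 5: Kevin has the lamp.
After event 6: Judy has the lamp.
After event 7: Kevin has the lamp.
After event 8: Zoe has the lamp.
After event 9: Judy has the lamp.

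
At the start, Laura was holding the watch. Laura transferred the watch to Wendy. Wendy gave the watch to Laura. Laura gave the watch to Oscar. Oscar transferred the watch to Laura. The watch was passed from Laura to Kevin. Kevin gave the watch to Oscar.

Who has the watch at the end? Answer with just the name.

Tracking the watch through each event:
Start: Laura has the watch.
After event 1: Wendy has the watch.
After event 2: Laura has the watch.
After event 3: Oscar has the watch.
After event 4: Laura has the watch.
After event 5: Kevin has the watch.
After event 6: Oscar has the watch.

Answer: Oscar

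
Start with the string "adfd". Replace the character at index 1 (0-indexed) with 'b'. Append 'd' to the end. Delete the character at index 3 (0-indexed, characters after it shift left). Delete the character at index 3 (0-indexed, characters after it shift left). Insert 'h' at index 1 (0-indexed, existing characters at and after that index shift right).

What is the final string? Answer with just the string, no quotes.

Applying each edit step by step:
Start: "adfd"
Op 1 (replace idx 1: 'd' -> 'b'): "adfd" -> "abfd"
Op 2 (append 'd'): "abfd" -> "abfdd"
Op 3 (delete idx 3 = 'd'): "abfdd" -> "abfd"
Op 4 (delete idx 3 = 'd'): "abfd" -> "abf"
Op 5 (insert 'h' at idx 1): "abf" -> "ahbf"

Answer: ahbf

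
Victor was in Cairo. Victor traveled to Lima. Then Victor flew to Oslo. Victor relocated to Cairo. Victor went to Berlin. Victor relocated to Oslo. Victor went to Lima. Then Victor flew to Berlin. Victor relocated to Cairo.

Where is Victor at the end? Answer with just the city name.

Tracking Victor's location:
Start: Victor is in Cairo.
After move 1: Cairo -> Lima. Victor is in Lima.
After move 2: Lima -> Oslo. Victor is in Oslo.
After move 3: Oslo -> Cairo. Victor is in Cairo.
After move 4: Cairo -> Berlin. Victor is in Berlin.
After move 5: Berlin -> Oslo. Victor is in Oslo.
After move 6: Oslo -> Lima. Victor is in Lima.
After move 7: Lima -> Berlin. Victor is in Berlin.
After move 8: Berlin -> Cairo. Victor is in Cairo.

Answer: Cairo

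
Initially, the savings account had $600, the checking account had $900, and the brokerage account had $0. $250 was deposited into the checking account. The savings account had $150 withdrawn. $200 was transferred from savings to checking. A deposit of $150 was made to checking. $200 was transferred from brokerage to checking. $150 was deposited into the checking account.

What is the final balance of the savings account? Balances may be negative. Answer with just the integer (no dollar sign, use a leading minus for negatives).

Answer: 250

Derivation:
Tracking account balances step by step:
Start: savings=600, checking=900, brokerage=0
Event 1 (deposit 250 to checking): checking: 900 + 250 = 1150. Balances: savings=600, checking=1150, brokerage=0
Event 2 (withdraw 150 from savings): savings: 600 - 150 = 450. Balances: savings=450, checking=1150, brokerage=0
Event 3 (transfer 200 savings -> checking): savings: 450 - 200 = 250, checking: 1150 + 200 = 1350. Balances: savings=250, checking=1350, brokerage=0
Event 4 (deposit 150 to checking): checking: 1350 + 150 = 1500. Balances: savings=250, checking=1500, brokerage=0
Event 5 (transfer 200 brokerage -> checking): brokerage: 0 - 200 = -200, checking: 1500 + 200 = 1700. Balances: savings=250, checking=1700, brokerage=-200
Event 6 (deposit 150 to checking): checking: 1700 + 150 = 1850. Balances: savings=250, checking=1850, brokerage=-200

Final balance of savings: 250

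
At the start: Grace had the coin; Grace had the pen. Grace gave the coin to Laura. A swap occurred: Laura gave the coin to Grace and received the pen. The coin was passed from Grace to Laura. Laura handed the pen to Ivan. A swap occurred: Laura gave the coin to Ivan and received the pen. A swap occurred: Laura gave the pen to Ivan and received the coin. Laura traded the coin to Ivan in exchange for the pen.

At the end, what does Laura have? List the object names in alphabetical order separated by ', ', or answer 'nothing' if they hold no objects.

Tracking all object holders:
Start: coin:Grace, pen:Grace
Event 1 (give coin: Grace -> Laura). State: coin:Laura, pen:Grace
Event 2 (swap coin<->pen: now coin:Grace, pen:Laura). State: coin:Grace, pen:Laura
Event 3 (give coin: Grace -> Laura). State: coin:Laura, pen:Laura
Event 4 (give pen: Laura -> Ivan). State: coin:Laura, pen:Ivan
Event 5 (swap coin<->pen: now coin:Ivan, pen:Laura). State: coin:Ivan, pen:Laura
Event 6 (swap pen<->coin: now pen:Ivan, coin:Laura). State: coin:Laura, pen:Ivan
Event 7 (swap coin<->pen: now coin:Ivan, pen:Laura). State: coin:Ivan, pen:Laura

Final state: coin:Ivan, pen:Laura
Laura holds: pen.

Answer: pen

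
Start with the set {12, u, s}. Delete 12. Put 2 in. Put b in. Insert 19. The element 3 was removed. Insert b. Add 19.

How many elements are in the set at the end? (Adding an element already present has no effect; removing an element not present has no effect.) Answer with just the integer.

Answer: 5

Derivation:
Tracking the set through each operation:
Start: {12, s, u}
Event 1 (remove 12): removed. Set: {s, u}
Event 2 (add 2): added. Set: {2, s, u}
Event 3 (add b): added. Set: {2, b, s, u}
Event 4 (add 19): added. Set: {19, 2, b, s, u}
Event 5 (remove 3): not present, no change. Set: {19, 2, b, s, u}
Event 6 (add b): already present, no change. Set: {19, 2, b, s, u}
Event 7 (add 19): already present, no change. Set: {19, 2, b, s, u}

Final set: {19, 2, b, s, u} (size 5)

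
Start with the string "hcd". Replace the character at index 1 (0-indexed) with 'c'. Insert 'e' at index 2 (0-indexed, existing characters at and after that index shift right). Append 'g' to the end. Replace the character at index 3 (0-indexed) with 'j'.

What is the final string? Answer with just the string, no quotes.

Answer: hcejg

Derivation:
Applying each edit step by step:
Start: "hcd"
Op 1 (replace idx 1: 'c' -> 'c'): "hcd" -> "hcd"
Op 2 (insert 'e' at idx 2): "hcd" -> "hced"
Op 3 (append 'g'): "hced" -> "hcedg"
Op 4 (replace idx 3: 'd' -> 'j'): "hcedg" -> "hcejg"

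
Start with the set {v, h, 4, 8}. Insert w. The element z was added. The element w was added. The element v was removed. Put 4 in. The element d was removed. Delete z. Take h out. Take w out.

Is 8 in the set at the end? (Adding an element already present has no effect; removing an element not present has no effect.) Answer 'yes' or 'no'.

Answer: yes

Derivation:
Tracking the set through each operation:
Start: {4, 8, h, v}
Event 1 (add w): added. Set: {4, 8, h, v, w}
Event 2 (add z): added. Set: {4, 8, h, v, w, z}
Event 3 (add w): already present, no change. Set: {4, 8, h, v, w, z}
Event 4 (remove v): removed. Set: {4, 8, h, w, z}
Event 5 (add 4): already present, no change. Set: {4, 8, h, w, z}
Event 6 (remove d): not present, no change. Set: {4, 8, h, w, z}
Event 7 (remove z): removed. Set: {4, 8, h, w}
Event 8 (remove h): removed. Set: {4, 8, w}
Event 9 (remove w): removed. Set: {4, 8}

Final set: {4, 8} (size 2)
8 is in the final set.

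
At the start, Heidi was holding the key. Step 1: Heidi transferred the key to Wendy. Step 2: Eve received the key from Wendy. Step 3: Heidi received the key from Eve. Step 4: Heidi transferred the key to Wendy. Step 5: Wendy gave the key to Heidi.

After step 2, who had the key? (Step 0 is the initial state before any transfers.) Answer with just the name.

Tracking the key holder through step 2:
After step 0 (start): Heidi
After step 1: Wendy
After step 2: Eve

At step 2, the holder is Eve.

Answer: Eve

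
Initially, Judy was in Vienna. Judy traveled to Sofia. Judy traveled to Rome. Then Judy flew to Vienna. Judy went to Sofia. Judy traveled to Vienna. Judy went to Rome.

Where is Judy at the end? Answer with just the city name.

Tracking Judy's location:
Start: Judy is in Vienna.
After move 1: Vienna -> Sofia. Judy is in Sofia.
After move 2: Sofia -> Rome. Judy is in Rome.
After move 3: Rome -> Vienna. Judy is in Vienna.
After move 4: Vienna -> Sofia. Judy is in Sofia.
After move 5: Sofia -> Vienna. Judy is in Vienna.
After move 6: Vienna -> Rome. Judy is in Rome.

Answer: Rome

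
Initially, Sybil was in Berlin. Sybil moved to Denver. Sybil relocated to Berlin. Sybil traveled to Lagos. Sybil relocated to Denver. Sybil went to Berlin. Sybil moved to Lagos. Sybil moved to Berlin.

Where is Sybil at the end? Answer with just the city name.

Answer: Berlin

Derivation:
Tracking Sybil's location:
Start: Sybil is in Berlin.
After move 1: Berlin -> Denver. Sybil is in Denver.
After move 2: Denver -> Berlin. Sybil is in Berlin.
After move 3: Berlin -> Lagos. Sybil is in Lagos.
After move 4: Lagos -> Denver. Sybil is in Denver.
After move 5: Denver -> Berlin. Sybil is in Berlin.
After move 6: Berlin -> Lagos. Sybil is in Lagos.
After move 7: Lagos -> Berlin. Sybil is in Berlin.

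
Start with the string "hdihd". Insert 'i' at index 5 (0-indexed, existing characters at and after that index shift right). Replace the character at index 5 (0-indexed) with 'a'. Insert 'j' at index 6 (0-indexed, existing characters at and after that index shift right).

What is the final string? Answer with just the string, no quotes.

Answer: hdihdaj

Derivation:
Applying each edit step by step:
Start: "hdihd"
Op 1 (insert 'i' at idx 5): "hdihd" -> "hdihdi"
Op 2 (replace idx 5: 'i' -> 'a'): "hdihdi" -> "hdihda"
Op 3 (insert 'j' at idx 6): "hdihda" -> "hdihdaj"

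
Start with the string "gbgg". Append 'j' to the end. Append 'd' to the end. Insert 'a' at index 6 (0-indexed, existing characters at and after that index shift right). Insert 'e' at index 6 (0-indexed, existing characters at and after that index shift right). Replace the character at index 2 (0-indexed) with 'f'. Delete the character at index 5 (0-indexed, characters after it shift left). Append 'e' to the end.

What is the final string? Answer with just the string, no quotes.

Answer: gbfgjeae

Derivation:
Applying each edit step by step:
Start: "gbgg"
Op 1 (append 'j'): "gbgg" -> "gbggj"
Op 2 (append 'd'): "gbggj" -> "gbggjd"
Op 3 (insert 'a' at idx 6): "gbggjd" -> "gbggjda"
Op 4 (insert 'e' at idx 6): "gbggjda" -> "gbggjdea"
Op 5 (replace idx 2: 'g' -> 'f'): "gbggjdea" -> "gbfgjdea"
Op 6 (delete idx 5 = 'd'): "gbfgjdea" -> "gbfgjea"
Op 7 (append 'e'): "gbfgjea" -> "gbfgjeae"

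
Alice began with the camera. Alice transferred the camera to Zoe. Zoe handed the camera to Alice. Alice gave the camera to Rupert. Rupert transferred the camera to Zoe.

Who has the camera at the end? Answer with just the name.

Tracking the camera through each event:
Start: Alice has the camera.
After event 1: Zoe has the camera.
After event 2: Alice has the camera.
After event 3: Rupert has the camera.
After event 4: Zoe has the camera.

Answer: Zoe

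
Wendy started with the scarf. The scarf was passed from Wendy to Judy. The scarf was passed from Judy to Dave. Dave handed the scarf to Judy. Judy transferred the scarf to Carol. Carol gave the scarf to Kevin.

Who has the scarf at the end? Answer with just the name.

Tracking the scarf through each event:
Start: Wendy has the scarf.
After event 1: Judy has the scarf.
After event 2: Dave has the scarf.
After event 3: Judy has the scarf.
After event 4: Carol has the scarf.
After event 5: Kevin has the scarf.

Answer: Kevin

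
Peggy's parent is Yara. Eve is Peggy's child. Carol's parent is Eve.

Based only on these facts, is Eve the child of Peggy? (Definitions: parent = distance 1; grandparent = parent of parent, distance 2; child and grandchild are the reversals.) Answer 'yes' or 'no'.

Reconstructing the parent chain from the given facts:
  Yara -> Peggy -> Eve -> Carol
(each arrow means 'parent of the next')
Positions in the chain (0 = top):
  position of Yara: 0
  position of Peggy: 1
  position of Eve: 2
  position of Carol: 3

Eve is at position 2, Peggy is at position 1; signed distance (j - i) = -1.
'child' requires j - i = -1. Actual distance is -1, so the relation HOLDS.

Answer: yes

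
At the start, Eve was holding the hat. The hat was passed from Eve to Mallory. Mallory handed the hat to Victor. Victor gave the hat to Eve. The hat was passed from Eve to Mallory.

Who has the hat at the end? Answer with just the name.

Answer: Mallory

Derivation:
Tracking the hat through each event:
Start: Eve has the hat.
After event 1: Mallory has the hat.
After event 2: Victor has the hat.
After event 3: Eve has the hat.
After event 4: Mallory has the hat.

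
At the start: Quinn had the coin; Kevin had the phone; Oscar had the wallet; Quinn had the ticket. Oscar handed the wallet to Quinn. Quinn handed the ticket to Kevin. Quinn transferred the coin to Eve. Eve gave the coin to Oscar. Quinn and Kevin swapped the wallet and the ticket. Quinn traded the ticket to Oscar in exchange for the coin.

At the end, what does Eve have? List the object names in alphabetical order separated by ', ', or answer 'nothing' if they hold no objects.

Answer: nothing

Derivation:
Tracking all object holders:
Start: coin:Quinn, phone:Kevin, wallet:Oscar, ticket:Quinn
Event 1 (give wallet: Oscar -> Quinn). State: coin:Quinn, phone:Kevin, wallet:Quinn, ticket:Quinn
Event 2 (give ticket: Quinn -> Kevin). State: coin:Quinn, phone:Kevin, wallet:Quinn, ticket:Kevin
Event 3 (give coin: Quinn -> Eve). State: coin:Eve, phone:Kevin, wallet:Quinn, ticket:Kevin
Event 4 (give coin: Eve -> Oscar). State: coin:Oscar, phone:Kevin, wallet:Quinn, ticket:Kevin
Event 5 (swap wallet<->ticket: now wallet:Kevin, ticket:Quinn). State: coin:Oscar, phone:Kevin, wallet:Kevin, ticket:Quinn
Event 6 (swap ticket<->coin: now ticket:Oscar, coin:Quinn). State: coin:Quinn, phone:Kevin, wallet:Kevin, ticket:Oscar

Final state: coin:Quinn, phone:Kevin, wallet:Kevin, ticket:Oscar
Eve holds: (nothing).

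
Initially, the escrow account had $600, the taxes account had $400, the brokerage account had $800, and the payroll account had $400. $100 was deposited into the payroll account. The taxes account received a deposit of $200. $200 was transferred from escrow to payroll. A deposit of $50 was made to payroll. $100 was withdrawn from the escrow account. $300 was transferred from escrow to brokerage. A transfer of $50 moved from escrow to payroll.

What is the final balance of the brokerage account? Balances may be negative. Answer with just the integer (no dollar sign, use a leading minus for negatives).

Answer: 1100

Derivation:
Tracking account balances step by step:
Start: escrow=600, taxes=400, brokerage=800, payroll=400
Event 1 (deposit 100 to payroll): payroll: 400 + 100 = 500. Balances: escrow=600, taxes=400, brokerage=800, payroll=500
Event 2 (deposit 200 to taxes): taxes: 400 + 200 = 600. Balances: escrow=600, taxes=600, brokerage=800, payroll=500
Event 3 (transfer 200 escrow -> payroll): escrow: 600 - 200 = 400, payroll: 500 + 200 = 700. Balances: escrow=400, taxes=600, brokerage=800, payroll=700
Event 4 (deposit 50 to payroll): payroll: 700 + 50 = 750. Balances: escrow=400, taxes=600, brokerage=800, payroll=750
Event 5 (withdraw 100 from escrow): escrow: 400 - 100 = 300. Balances: escrow=300, taxes=600, brokerage=800, payroll=750
Event 6 (transfer 300 escrow -> brokerage): escrow: 300 - 300 = 0, brokerage: 800 + 300 = 1100. Balances: escrow=0, taxes=600, brokerage=1100, payroll=750
Event 7 (transfer 50 escrow -> payroll): escrow: 0 - 50 = -50, payroll: 750 + 50 = 800. Balances: escrow=-50, taxes=600, brokerage=1100, payroll=800

Final balance of brokerage: 1100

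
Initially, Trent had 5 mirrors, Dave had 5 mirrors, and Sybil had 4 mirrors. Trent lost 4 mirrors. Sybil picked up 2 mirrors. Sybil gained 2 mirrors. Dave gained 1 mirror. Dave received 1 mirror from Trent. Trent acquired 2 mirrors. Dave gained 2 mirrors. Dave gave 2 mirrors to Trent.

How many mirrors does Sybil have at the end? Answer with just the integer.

Answer: 8

Derivation:
Tracking counts step by step:
Start: Trent=5, Dave=5, Sybil=4
Event 1 (Trent -4): Trent: 5 -> 1. State: Trent=1, Dave=5, Sybil=4
Event 2 (Sybil +2): Sybil: 4 -> 6. State: Trent=1, Dave=5, Sybil=6
Event 3 (Sybil +2): Sybil: 6 -> 8. State: Trent=1, Dave=5, Sybil=8
Event 4 (Dave +1): Dave: 5 -> 6. State: Trent=1, Dave=6, Sybil=8
Event 5 (Trent -> Dave, 1): Trent: 1 -> 0, Dave: 6 -> 7. State: Trent=0, Dave=7, Sybil=8
Event 6 (Trent +2): Trent: 0 -> 2. State: Trent=2, Dave=7, Sybil=8
Event 7 (Dave +2): Dave: 7 -> 9. State: Trent=2, Dave=9, Sybil=8
Event 8 (Dave -> Trent, 2): Dave: 9 -> 7, Trent: 2 -> 4. State: Trent=4, Dave=7, Sybil=8

Sybil's final count: 8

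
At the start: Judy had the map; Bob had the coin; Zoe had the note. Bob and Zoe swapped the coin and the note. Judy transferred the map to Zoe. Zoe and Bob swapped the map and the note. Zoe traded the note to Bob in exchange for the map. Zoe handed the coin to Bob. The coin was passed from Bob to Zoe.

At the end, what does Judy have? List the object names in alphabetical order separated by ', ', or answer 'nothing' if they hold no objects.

Tracking all object holders:
Start: map:Judy, coin:Bob, note:Zoe
Event 1 (swap coin<->note: now coin:Zoe, note:Bob). State: map:Judy, coin:Zoe, note:Bob
Event 2 (give map: Judy -> Zoe). State: map:Zoe, coin:Zoe, note:Bob
Event 3 (swap map<->note: now map:Bob, note:Zoe). State: map:Bob, coin:Zoe, note:Zoe
Event 4 (swap note<->map: now note:Bob, map:Zoe). State: map:Zoe, coin:Zoe, note:Bob
Event 5 (give coin: Zoe -> Bob). State: map:Zoe, coin:Bob, note:Bob
Event 6 (give coin: Bob -> Zoe). State: map:Zoe, coin:Zoe, note:Bob

Final state: map:Zoe, coin:Zoe, note:Bob
Judy holds: (nothing).

Answer: nothing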